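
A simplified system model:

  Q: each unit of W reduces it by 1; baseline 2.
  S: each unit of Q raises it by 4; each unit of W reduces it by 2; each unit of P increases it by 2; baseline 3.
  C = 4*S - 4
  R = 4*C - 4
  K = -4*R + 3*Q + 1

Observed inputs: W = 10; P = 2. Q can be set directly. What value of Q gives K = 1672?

Intervening on Q fixes its value directly, overriding its dependence on W.
Substituting into the S equation gives S = 4*Q - 13.
This gives C = 16*Q - 56.
So R = 64*Q - 228.
Substituting into the K equation gives K = -253*Q + 913.
Solve -253*Q + 913 = 1672: Q = (1672 - 913) / -253 = -3.

Q = -3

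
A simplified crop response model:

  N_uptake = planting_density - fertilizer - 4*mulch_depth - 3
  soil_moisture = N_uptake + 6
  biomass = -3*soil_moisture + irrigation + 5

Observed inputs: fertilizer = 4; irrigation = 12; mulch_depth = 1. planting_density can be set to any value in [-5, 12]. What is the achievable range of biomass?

-4 to 47

Substituting into the N_uptake equation gives N_uptake = planting_density - 11.
Substituting into the soil_moisture equation gives soil_moisture = planting_density - 5.
biomass becomes -3*planting_density + 32.
Linear in planting_density, so extremes are at the endpoints: planting_density = -5 gives biomass = 47; planting_density = 12 gives biomass = -4.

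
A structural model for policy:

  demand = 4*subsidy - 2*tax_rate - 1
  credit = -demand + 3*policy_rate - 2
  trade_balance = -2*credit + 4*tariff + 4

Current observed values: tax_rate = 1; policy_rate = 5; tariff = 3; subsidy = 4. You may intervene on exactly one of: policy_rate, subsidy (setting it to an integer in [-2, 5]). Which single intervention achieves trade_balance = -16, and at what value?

set subsidy = 0

Intervening on policy_rate: trade_balance = -6*policy_rate + 46. Reaching -16 requires policy_rate = 31/3, not an integer.
Intervening on subsidy: with other inputs at their observed values, trade_balance = 8*subsidy - 16. Solving for -16 gives subsidy = 0, within [-2, 5].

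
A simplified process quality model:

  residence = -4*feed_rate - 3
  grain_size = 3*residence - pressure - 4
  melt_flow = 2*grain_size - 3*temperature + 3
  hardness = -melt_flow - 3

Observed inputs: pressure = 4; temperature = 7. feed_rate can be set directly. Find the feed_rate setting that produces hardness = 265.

feed_rate = 9

Substituting into the grain_size equation gives grain_size = -12*feed_rate - 17.
This gives melt_flow = -24*feed_rate - 52.
So hardness = 24*feed_rate + 49.
Solve 24*feed_rate + 49 = 265: feed_rate = (265 - 49) / 24 = 9.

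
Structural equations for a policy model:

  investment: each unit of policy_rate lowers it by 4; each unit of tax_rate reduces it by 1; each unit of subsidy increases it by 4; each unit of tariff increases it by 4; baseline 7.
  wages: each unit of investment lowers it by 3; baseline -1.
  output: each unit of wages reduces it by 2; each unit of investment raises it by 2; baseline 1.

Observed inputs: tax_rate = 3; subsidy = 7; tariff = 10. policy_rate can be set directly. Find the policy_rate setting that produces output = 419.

Substituting into the investment equation gives investment = -4*policy_rate + 72.
wages becomes 12*policy_rate - 217.
So output = -32*policy_rate + 579.
Solve -32*policy_rate + 579 = 419: policy_rate = (419 - 579) / -32 = 5.

policy_rate = 5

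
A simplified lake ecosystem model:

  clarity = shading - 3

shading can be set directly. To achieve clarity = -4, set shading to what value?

shading = -1

Solve shading - 3 = -4: shading = (-4 + 3) / 1 = -1.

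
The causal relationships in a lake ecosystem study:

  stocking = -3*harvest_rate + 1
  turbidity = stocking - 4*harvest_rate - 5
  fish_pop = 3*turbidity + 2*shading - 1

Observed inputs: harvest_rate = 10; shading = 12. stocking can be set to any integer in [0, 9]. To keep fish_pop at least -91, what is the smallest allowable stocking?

stocking = 7

Intervening on stocking fixes its value directly, overriding its dependence on harvest_rate.
Substituting into the turbidity equation gives turbidity = stocking - 45.
So fish_pop = 3*stocking - 112.
Require 3*stocking - 112 ≥ -91, so stocking ≥ 7.
The smallest integer in [0, 9] satisfying this is 7.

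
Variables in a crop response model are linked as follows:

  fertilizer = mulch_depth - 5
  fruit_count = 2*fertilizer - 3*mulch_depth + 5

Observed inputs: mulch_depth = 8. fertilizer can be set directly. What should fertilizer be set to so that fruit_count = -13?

fertilizer = 3

Intervening on fertilizer fixes its value directly, overriding its dependence on mulch_depth.
Substituting into the fruit_count equation gives fruit_count = 2*fertilizer - 19.
Solve 2*fertilizer - 19 = -13: fertilizer = (-13 + 19) / 2 = 3.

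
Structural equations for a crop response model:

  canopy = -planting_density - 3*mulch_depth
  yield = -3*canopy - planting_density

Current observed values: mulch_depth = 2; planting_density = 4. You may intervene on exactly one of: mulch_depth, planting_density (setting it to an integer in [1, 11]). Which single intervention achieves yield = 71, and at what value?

Intervening on mulch_depth: with other inputs at their observed values, yield = 9*mulch_depth + 8. Solving for 71 gives mulch_depth = 7, within [1, 11].
Intervening on planting_density: yield = 2*planting_density + 18. Reaching 71 requires planting_density = 53/2, not an integer.

set mulch_depth = 7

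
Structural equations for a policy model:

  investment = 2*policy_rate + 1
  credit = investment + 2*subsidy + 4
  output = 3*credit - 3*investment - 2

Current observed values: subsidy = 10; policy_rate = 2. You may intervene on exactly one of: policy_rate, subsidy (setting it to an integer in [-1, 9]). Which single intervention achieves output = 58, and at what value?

Intervening on policy_rate: the paths from policy_rate to output cancel (net effect zero), leaving output = 70; 58 is unreachable this way.
Intervening on subsidy: with other inputs at their observed values, output = 6*subsidy + 10. Solving for 58 gives subsidy = 8, within [-1, 9].

set subsidy = 8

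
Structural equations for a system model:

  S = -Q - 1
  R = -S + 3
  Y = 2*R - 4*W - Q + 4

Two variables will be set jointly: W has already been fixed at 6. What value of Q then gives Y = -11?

Q = 1

With W held at 6:
Substituting into the R equation gives R = Q + 4.
This gives Y = Q - 12.
Solve Q - 12 = -11: Q = (-11 + 12) / 1 = 1.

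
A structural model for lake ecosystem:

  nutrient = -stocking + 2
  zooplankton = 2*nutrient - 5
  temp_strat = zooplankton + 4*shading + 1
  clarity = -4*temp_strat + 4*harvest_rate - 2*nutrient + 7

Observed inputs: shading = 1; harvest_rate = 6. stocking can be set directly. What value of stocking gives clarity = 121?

Substituting into the zooplankton equation gives zooplankton = -2*stocking - 1.
temp_strat becomes -2*stocking + 4.
clarity becomes 10*stocking + 11.
Solve 10*stocking + 11 = 121: stocking = (121 - 11) / 10 = 11.

stocking = 11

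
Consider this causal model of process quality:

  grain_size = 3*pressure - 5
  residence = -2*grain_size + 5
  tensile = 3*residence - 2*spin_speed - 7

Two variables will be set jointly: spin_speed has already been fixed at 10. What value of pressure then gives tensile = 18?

With spin_speed held at 10:
Substituting into the residence equation gives residence = -6*pressure + 15.
Substituting into the tensile equation gives tensile = -18*pressure + 18.
Solve -18*pressure + 18 = 18: pressure = (18 - 18) / -18 = 0.

pressure = 0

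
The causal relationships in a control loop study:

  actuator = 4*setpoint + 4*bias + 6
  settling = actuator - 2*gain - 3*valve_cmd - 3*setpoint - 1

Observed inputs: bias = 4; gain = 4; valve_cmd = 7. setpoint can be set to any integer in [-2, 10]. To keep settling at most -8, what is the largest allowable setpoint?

setpoint = 0

Substituting into the actuator equation gives actuator = 4*setpoint + 22.
Substituting into the settling equation gives settling = setpoint - 8.
Require setpoint - 8 ≤ -8, so setpoint ≤ 0.
The largest integer in [-2, 10] satisfying this is 0.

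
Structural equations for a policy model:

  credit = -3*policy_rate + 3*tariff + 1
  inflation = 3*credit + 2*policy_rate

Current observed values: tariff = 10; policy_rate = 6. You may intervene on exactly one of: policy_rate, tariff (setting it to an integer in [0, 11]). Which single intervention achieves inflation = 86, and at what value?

Intervening on policy_rate: with other inputs at their observed values, inflation = -7*policy_rate + 93. Solving for 86 gives policy_rate = 1, within [0, 11].
Intervening on tariff: inflation = 9*tariff - 39. Reaching 86 requires tariff = 125/9, not an integer.

set policy_rate = 1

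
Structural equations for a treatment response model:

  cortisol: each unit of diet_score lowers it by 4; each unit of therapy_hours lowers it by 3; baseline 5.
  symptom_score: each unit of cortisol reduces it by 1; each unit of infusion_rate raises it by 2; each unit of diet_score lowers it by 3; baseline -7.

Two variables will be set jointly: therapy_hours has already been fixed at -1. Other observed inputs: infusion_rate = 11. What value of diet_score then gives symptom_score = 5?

With therapy_hours held at -1:
Substituting into the cortisol equation gives cortisol = -4*diet_score + 8.
This gives symptom_score = diet_score + 7.
Solve diet_score + 7 = 5: diet_score = (5 - 7) / 1 = -2.

diet_score = -2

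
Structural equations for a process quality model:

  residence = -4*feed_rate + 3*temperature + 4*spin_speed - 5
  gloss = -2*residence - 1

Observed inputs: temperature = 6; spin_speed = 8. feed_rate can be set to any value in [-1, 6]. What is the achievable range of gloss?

-99 to -43

Substituting into the residence equation gives residence = -4*feed_rate + 45.
This gives gloss = 8*feed_rate - 91.
Linear in feed_rate, so extremes are at the endpoints: feed_rate = -1 gives gloss = -99; feed_rate = 6 gives gloss = -43.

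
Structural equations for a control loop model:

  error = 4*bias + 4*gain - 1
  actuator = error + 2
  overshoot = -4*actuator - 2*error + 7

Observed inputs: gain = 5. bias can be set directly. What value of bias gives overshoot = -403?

Substituting into the error equation gives error = 4*bias + 19.
This gives actuator = 4*bias + 21.
So overshoot = -24*bias - 115.
Solve -24*bias - 115 = -403: bias = (-403 + 115) / -24 = 12.

bias = 12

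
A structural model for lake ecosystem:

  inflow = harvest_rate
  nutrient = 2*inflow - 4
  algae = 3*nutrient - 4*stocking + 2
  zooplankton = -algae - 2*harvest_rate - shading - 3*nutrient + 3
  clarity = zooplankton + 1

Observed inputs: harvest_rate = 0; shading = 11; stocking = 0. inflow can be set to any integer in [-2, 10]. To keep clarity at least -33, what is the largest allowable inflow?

Intervening on inflow fixes its value directly, overriding its dependence on harvest_rate.
Substituting into the algae equation gives algae = 6*inflow - 10.
Substituting into the zooplankton equation gives zooplankton = -12*inflow + 14.
clarity becomes -12*inflow + 15.
Require -12*inflow + 15 ≥ -33, so inflow ≤ 4.
The largest integer in [-2, 10] satisfying this is 4.

inflow = 4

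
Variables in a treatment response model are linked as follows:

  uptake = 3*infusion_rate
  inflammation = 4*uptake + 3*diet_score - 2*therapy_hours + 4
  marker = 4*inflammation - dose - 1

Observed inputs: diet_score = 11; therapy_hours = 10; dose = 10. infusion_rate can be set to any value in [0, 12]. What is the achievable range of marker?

57 to 633

Substituting into the inflammation equation gives inflammation = 12*infusion_rate + 17.
Substituting into the marker equation gives marker = 48*infusion_rate + 57.
Linear in infusion_rate, so extremes are at the endpoints: infusion_rate = 0 gives marker = 57; infusion_rate = 12 gives marker = 633.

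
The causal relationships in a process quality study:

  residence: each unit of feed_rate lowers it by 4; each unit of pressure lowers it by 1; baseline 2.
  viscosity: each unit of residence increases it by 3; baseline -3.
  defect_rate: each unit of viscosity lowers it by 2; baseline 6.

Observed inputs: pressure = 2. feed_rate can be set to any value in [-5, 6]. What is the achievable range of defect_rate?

Substituting into the residence equation gives residence = -4*feed_rate.
Substituting into the viscosity equation gives viscosity = -12*feed_rate - 3.
This gives defect_rate = 24*feed_rate + 12.
Linear in feed_rate, so extremes are at the endpoints: feed_rate = -5 gives defect_rate = -108; feed_rate = 6 gives defect_rate = 156.

-108 to 156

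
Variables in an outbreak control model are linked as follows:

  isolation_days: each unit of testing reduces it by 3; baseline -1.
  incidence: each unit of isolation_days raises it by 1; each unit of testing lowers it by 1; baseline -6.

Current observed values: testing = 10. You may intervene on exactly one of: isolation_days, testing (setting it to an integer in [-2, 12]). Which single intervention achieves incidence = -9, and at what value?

Intervening on isolation_days: with other inputs at their observed values, incidence = isolation_days - 16. Solving for -9 gives isolation_days = 7, within [-2, 12].
Intervening on testing: incidence = -4*testing - 7. Reaching -9 requires testing = 1/2, not an integer.

set isolation_days = 7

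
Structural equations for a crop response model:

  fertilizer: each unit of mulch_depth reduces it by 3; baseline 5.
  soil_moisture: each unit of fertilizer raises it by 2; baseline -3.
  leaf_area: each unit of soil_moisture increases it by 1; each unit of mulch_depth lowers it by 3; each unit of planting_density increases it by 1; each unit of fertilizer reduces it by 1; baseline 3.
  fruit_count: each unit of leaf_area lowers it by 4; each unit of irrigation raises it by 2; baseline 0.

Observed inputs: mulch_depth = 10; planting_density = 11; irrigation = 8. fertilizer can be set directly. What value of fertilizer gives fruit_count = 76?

fertilizer = 4

Intervening on fertilizer fixes its value directly, overriding its dependence on mulch_depth.
Substituting into the leaf_area equation gives leaf_area = fertilizer - 19.
So fruit_count = -4*fertilizer + 92.
Solve -4*fertilizer + 92 = 76: fertilizer = (76 - 92) / -4 = 4.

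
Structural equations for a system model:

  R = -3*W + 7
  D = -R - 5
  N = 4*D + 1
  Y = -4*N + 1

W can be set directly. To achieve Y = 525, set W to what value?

Substituting into the D equation gives D = 3*W - 12.
So N = 12*W - 47.
Substituting into the Y equation gives Y = -48*W + 189.
Solve -48*W + 189 = 525: W = (525 - 189) / -48 = -7.

W = -7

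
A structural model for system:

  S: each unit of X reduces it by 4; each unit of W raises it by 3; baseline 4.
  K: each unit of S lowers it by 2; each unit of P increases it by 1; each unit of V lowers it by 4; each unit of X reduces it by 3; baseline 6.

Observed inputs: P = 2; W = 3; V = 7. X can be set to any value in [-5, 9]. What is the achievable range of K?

Substituting into the S equation gives S = -4*X + 13.
This gives K = 5*X - 46.
Linear in X, so extremes are at the endpoints: X = -5 gives K = -71; X = 9 gives K = -1.

-71 to -1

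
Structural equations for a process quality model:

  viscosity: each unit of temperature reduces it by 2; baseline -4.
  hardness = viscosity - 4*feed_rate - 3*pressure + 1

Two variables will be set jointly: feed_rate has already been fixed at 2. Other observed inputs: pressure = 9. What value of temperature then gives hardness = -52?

With feed_rate held at 2:
Substituting into the hardness equation gives hardness = -2*temperature - 38.
Solve -2*temperature - 38 = -52: temperature = (-52 + 38) / -2 = 7.

temperature = 7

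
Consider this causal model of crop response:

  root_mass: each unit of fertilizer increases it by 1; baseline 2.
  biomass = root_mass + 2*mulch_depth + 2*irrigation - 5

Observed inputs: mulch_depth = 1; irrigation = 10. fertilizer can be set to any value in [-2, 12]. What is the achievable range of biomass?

17 to 31

Substituting into the biomass equation gives biomass = fertilizer + 19.
Linear in fertilizer, so extremes are at the endpoints: fertilizer = -2 gives biomass = 17; fertilizer = 12 gives biomass = 31.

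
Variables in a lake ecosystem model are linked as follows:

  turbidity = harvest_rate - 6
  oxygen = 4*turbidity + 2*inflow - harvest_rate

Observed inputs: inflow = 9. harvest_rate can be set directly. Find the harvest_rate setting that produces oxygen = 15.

Substituting into the oxygen equation gives oxygen = 3*harvest_rate - 6.
Solve 3*harvest_rate - 6 = 15: harvest_rate = (15 + 6) / 3 = 7.

harvest_rate = 7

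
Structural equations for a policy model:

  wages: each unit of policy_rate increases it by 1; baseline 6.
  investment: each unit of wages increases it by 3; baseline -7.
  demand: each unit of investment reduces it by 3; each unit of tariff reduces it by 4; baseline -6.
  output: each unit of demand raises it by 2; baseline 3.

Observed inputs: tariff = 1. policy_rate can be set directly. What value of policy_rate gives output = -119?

Substituting into the investment equation gives investment = 3*policy_rate + 11.
Substituting into the demand equation gives demand = -9*policy_rate - 43.
Substituting into the output equation gives output = -18*policy_rate - 83.
Solve -18*policy_rate - 83 = -119: policy_rate = (-119 + 83) / -18 = 2.

policy_rate = 2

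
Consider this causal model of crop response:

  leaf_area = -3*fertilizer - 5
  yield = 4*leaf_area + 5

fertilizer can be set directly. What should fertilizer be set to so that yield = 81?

Substituting into the yield equation gives yield = -12*fertilizer - 15.
Solve -12*fertilizer - 15 = 81: fertilizer = (81 + 15) / -12 = -8.

fertilizer = -8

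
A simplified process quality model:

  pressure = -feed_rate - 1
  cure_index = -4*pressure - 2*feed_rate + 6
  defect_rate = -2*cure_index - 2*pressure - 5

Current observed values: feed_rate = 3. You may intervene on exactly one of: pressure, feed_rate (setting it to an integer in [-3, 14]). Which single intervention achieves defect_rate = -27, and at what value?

Intervening on pressure: defect_rate = 6*pressure - 5. Reaching -27 requires pressure = -11/3, not an integer.
Intervening on feed_rate: with other inputs at their observed values, defect_rate = -2*feed_rate - 23. Solving for -27 gives feed_rate = 2, within [-3, 14].

set feed_rate = 2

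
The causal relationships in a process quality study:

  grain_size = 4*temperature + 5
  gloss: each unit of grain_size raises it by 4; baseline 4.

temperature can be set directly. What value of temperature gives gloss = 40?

temperature = 1

Substituting into the gloss equation gives gloss = 16*temperature + 24.
Solve 16*temperature + 24 = 40: temperature = (40 - 24) / 16 = 1.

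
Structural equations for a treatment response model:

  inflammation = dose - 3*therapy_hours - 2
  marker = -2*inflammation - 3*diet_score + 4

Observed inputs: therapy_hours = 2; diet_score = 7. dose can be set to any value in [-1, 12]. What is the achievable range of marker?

Substituting into the inflammation equation gives inflammation = dose - 8.
So marker = -2*dose - 1.
Linear in dose, so extremes are at the endpoints: dose = -1 gives marker = 1; dose = 12 gives marker = -25.

-25 to 1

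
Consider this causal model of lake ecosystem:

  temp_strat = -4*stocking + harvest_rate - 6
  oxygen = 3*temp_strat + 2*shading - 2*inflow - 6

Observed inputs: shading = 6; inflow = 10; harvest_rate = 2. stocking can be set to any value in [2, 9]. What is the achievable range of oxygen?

-134 to -50

Substituting into the temp_strat equation gives temp_strat = -4*stocking - 4.
oxygen becomes -12*stocking - 26.
Linear in stocking, so extremes are at the endpoints: stocking = 2 gives oxygen = -50; stocking = 9 gives oxygen = -134.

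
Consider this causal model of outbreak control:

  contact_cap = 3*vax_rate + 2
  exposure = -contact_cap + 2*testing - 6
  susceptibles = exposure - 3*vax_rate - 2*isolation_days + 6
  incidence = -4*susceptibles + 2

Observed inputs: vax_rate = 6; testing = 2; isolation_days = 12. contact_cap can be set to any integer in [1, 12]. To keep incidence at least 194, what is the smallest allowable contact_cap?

contact_cap = 10

Intervening on contact_cap fixes its value directly, overriding its dependence on vax_rate.
Substituting into the exposure equation gives exposure = -contact_cap - 2.
susceptibles becomes -contact_cap - 38.
Substituting into the incidence equation gives incidence = 4*contact_cap + 154.
Require 4*contact_cap + 154 ≥ 194, so contact_cap ≥ 10.
The smallest integer in [1, 12] satisfying this is 10.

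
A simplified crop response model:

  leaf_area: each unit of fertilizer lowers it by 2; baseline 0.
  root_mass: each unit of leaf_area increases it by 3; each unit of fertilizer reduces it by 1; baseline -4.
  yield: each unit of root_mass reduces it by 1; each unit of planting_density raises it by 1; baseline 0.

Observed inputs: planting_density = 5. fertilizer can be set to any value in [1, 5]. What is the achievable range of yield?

16 to 44

Substituting into the root_mass equation gives root_mass = -7*fertilizer - 4.
So yield = 7*fertilizer + 9.
Linear in fertilizer, so extremes are at the endpoints: fertilizer = 1 gives yield = 16; fertilizer = 5 gives yield = 44.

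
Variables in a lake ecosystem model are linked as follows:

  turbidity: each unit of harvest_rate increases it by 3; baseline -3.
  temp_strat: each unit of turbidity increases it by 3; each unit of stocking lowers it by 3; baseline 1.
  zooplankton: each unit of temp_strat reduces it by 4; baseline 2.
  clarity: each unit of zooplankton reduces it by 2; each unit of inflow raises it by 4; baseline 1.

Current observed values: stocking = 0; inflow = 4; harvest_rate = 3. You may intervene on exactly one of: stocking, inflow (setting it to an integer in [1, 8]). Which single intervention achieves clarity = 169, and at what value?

set inflow = 5

Intervening on stocking: clarity = -24*stocking + 165. Reaching 169 requires stocking = -1/6, not an integer.
Intervening on inflow: with other inputs at their observed values, clarity = 4*inflow + 149. Solving for 169 gives inflow = 5, within [1, 8].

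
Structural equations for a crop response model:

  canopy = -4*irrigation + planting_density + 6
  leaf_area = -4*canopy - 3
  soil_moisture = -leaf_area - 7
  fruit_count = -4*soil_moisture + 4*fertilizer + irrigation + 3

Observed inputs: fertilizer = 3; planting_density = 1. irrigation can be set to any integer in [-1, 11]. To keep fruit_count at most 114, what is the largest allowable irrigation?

irrigation = 3

Substituting into the canopy equation gives canopy = -4*irrigation + 7.
Substituting into the leaf_area equation gives leaf_area = 16*irrigation - 31.
This gives soil_moisture = -16*irrigation + 24.
This gives fruit_count = 65*irrigation - 81.
Require 65*irrigation - 81 ≤ 114, so irrigation ≤ 3.
The largest integer in [-1, 11] satisfying this is 3.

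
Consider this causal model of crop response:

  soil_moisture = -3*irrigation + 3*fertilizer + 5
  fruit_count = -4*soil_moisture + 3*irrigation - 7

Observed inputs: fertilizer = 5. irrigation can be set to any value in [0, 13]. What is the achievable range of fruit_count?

Substituting into the soil_moisture equation gives soil_moisture = -3*irrigation + 20.
Substituting into the fruit_count equation gives fruit_count = 15*irrigation - 87.
Linear in irrigation, so extremes are at the endpoints: irrigation = 0 gives fruit_count = -87; irrigation = 13 gives fruit_count = 108.

-87 to 108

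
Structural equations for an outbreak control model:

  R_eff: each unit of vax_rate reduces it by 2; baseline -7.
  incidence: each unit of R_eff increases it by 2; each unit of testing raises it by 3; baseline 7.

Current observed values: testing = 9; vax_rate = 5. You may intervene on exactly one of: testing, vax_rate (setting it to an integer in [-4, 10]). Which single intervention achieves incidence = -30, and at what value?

set testing = -1

Intervening on testing: with other inputs at their observed values, incidence = 3*testing - 27. Solving for -30 gives testing = -1, within [-4, 10].
Intervening on vax_rate: incidence = -4*vax_rate + 20. Reaching -30 requires vax_rate = 25/2, not an integer.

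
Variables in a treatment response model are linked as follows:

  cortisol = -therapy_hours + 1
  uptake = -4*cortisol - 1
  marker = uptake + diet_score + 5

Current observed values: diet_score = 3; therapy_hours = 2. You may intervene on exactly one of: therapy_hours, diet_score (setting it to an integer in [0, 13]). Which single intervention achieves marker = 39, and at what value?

Intervening on therapy_hours: with other inputs at their observed values, marker = 4*therapy_hours + 3. Solving for 39 gives therapy_hours = 9, within [0, 13].
Intervening on diet_score: marker = diet_score + 8. Reaching 39 requires diet_score = 31, outside [0, 13].

set therapy_hours = 9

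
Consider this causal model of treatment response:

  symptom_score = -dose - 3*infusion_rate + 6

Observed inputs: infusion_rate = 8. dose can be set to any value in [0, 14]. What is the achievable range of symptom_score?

Substituting into the symptom_score equation gives symptom_score = -dose - 18.
Linear in dose, so extremes are at the endpoints: dose = 0 gives symptom_score = -18; dose = 14 gives symptom_score = -32.

-32 to -18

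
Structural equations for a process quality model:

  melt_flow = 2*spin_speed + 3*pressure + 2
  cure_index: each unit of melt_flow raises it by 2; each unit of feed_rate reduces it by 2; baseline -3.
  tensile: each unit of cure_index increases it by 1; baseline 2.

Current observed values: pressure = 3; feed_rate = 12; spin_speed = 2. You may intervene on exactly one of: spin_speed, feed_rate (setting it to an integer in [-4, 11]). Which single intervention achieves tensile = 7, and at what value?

Intervening on spin_speed: tensile = 4*spin_speed - 3. Reaching 7 requires spin_speed = 5/2, not an integer.
Intervening on feed_rate: with other inputs at their observed values, tensile = -2*feed_rate + 29. Solving for 7 gives feed_rate = 11, within [-4, 11].

set feed_rate = 11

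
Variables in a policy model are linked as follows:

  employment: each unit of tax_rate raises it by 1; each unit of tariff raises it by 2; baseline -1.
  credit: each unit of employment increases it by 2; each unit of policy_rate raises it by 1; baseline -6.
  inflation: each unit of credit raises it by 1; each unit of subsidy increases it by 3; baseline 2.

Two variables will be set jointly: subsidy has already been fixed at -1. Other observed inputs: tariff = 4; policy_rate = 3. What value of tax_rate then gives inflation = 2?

tax_rate = -4

With subsidy held at -1:
Substituting into the employment equation gives employment = tax_rate + 7.
This gives credit = 2*tax_rate + 11.
Substituting into the inflation equation gives inflation = 2*tax_rate + 10.
Solve 2*tax_rate + 10 = 2: tax_rate = (2 - 10) / 2 = -4.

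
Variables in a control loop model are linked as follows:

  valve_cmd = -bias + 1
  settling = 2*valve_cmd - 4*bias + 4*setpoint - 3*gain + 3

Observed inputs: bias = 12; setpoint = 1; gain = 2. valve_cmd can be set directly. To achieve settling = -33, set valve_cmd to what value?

Intervening on valve_cmd fixes its value directly, overriding its dependence on bias.
Substituting into the settling equation gives settling = 2*valve_cmd - 47.
Solve 2*valve_cmd - 47 = -33: valve_cmd = (-33 + 47) / 2 = 7.

valve_cmd = 7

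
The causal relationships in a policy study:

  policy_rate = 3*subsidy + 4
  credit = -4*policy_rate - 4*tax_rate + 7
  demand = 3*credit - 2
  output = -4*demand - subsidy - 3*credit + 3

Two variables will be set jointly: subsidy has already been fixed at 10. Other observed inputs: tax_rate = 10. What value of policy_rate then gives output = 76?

policy_rate = -7

With subsidy held at 10:
Intervening on policy_rate fixes its value directly, overriding its dependence on subsidy.
Substituting into the credit equation gives credit = -4*policy_rate - 33.
Substituting into the demand equation gives demand = -12*policy_rate - 101.
Substituting into the output equation gives output = 60*policy_rate + 496.
Solve 60*policy_rate + 496 = 76: policy_rate = (76 - 496) / 60 = -7.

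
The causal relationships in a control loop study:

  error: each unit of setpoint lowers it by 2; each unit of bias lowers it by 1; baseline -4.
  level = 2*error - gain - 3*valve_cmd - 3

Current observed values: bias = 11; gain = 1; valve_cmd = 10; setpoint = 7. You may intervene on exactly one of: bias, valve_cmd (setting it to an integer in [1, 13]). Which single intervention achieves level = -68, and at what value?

set valve_cmd = 2

Intervening on bias: level = -2*bias - 70. Reaching -68 requires bias = -1, outside [1, 13].
Intervening on valve_cmd: with other inputs at their observed values, level = -3*valve_cmd - 62. Solving for -68 gives valve_cmd = 2, within [1, 13].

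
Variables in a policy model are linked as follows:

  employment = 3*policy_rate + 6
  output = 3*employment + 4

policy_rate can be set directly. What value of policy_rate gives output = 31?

Substituting into the output equation gives output = 9*policy_rate + 22.
Solve 9*policy_rate + 22 = 31: policy_rate = (31 - 22) / 9 = 1.

policy_rate = 1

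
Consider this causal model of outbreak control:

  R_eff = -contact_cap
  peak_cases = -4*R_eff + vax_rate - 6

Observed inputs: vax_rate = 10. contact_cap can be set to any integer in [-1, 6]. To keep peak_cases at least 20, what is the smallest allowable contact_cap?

contact_cap = 4

Substituting into the peak_cases equation gives peak_cases = 4*contact_cap + 4.
Require 4*contact_cap + 4 ≥ 20, so contact_cap ≥ 4.
The smallest integer in [-1, 6] satisfying this is 4.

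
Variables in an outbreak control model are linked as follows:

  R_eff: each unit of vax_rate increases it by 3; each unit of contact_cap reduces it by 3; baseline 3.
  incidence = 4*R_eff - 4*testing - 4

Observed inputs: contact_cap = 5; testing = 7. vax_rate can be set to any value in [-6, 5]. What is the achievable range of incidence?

-152 to -20

Substituting into the R_eff equation gives R_eff = 3*vax_rate - 12.
Substituting into the incidence equation gives incidence = 12*vax_rate - 80.
Linear in vax_rate, so extremes are at the endpoints: vax_rate = -6 gives incidence = -152; vax_rate = 5 gives incidence = -20.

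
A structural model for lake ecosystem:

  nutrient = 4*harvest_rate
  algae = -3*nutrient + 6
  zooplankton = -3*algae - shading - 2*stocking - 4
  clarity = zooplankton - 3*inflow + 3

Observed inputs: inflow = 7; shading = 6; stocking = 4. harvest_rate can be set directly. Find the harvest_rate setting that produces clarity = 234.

Substituting into the algae equation gives algae = -12*harvest_rate + 6.
So zooplankton = 36*harvest_rate - 36.
Substituting into the clarity equation gives clarity = 36*harvest_rate - 54.
Solve 36*harvest_rate - 54 = 234: harvest_rate = (234 + 54) / 36 = 8.

harvest_rate = 8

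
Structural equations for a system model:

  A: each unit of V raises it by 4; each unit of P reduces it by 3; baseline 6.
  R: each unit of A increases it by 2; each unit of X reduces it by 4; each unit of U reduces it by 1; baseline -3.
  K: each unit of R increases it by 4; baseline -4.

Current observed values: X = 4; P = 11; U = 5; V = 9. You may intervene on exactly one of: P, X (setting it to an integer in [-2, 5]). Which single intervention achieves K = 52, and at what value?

Intervening on P: K = -24*P + 236. Reaching 52 requires P = 23/3, not an integer.
Intervening on X: with other inputs at their observed values, K = -16*X + 36. Solving for 52 gives X = -1, within [-2, 5].

set X = -1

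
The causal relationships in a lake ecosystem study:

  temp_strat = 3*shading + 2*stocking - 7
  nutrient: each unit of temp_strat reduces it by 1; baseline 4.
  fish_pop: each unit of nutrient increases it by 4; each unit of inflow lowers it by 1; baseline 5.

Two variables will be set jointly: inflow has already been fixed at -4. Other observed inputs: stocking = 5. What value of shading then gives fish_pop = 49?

With inflow held at -4:
Substituting into the temp_strat equation gives temp_strat = 3*shading + 3.
This gives nutrient = -3*shading + 1.
Substituting into the fish_pop equation gives fish_pop = -12*shading + 13.
Solve -12*shading + 13 = 49: shading = (49 - 13) / -12 = -3.

shading = -3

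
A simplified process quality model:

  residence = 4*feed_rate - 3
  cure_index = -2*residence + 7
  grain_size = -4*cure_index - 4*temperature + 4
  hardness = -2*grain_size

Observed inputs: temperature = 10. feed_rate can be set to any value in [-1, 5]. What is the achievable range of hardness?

-144 to 240

Substituting into the cure_index equation gives cure_index = -8*feed_rate + 13.
Substituting into the grain_size equation gives grain_size = 32*feed_rate - 88.
Substituting into the hardness equation gives hardness = -64*feed_rate + 176.
Linear in feed_rate, so extremes are at the endpoints: feed_rate = -1 gives hardness = 240; feed_rate = 5 gives hardness = -144.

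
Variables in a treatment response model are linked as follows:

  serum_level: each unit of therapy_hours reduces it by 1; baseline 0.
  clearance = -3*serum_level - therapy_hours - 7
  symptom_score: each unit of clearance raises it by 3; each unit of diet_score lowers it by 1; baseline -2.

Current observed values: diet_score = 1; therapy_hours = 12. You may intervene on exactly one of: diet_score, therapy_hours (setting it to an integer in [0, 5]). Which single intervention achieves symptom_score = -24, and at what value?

Intervening on diet_score: symptom_score = -diet_score + 49. Reaching -24 requires diet_score = 73, outside [0, 5].
Intervening on therapy_hours: with other inputs at their observed values, symptom_score = 6*therapy_hours - 24. Solving for -24 gives therapy_hours = 0, within [0, 5].

set therapy_hours = 0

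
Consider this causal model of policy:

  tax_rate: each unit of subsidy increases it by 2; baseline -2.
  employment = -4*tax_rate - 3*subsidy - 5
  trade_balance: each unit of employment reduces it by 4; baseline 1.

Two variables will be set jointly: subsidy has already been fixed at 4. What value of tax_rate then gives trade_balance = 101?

tax_rate = 2

With subsidy held at 4:
Intervening on tax_rate fixes its value directly, overriding its dependence on subsidy.
Substituting into the employment equation gives employment = -4*tax_rate - 17.
Substituting into the trade_balance equation gives trade_balance = 16*tax_rate + 69.
Solve 16*tax_rate + 69 = 101: tax_rate = (101 - 69) / 16 = 2.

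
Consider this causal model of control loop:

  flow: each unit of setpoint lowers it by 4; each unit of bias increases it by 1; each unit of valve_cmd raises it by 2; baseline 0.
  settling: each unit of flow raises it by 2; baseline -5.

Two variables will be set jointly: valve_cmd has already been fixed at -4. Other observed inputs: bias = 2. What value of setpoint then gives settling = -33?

setpoint = 2

With valve_cmd held at -4:
Substituting into the flow equation gives flow = -4*setpoint - 6.
So settling = -8*setpoint - 17.
Solve -8*setpoint - 17 = -33: setpoint = (-33 + 17) / -8 = 2.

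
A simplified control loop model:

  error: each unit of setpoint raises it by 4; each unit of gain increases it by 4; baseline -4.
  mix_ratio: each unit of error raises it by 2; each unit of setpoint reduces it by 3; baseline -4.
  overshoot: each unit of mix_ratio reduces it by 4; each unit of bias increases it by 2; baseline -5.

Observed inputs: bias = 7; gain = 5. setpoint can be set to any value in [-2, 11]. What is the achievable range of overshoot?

Substituting into the error equation gives error = 4*setpoint + 16.
This gives mix_ratio = 5*setpoint + 28.
Substituting into the overshoot equation gives overshoot = -20*setpoint - 103.
Linear in setpoint, so extremes are at the endpoints: setpoint = -2 gives overshoot = -63; setpoint = 11 gives overshoot = -323.

-323 to -63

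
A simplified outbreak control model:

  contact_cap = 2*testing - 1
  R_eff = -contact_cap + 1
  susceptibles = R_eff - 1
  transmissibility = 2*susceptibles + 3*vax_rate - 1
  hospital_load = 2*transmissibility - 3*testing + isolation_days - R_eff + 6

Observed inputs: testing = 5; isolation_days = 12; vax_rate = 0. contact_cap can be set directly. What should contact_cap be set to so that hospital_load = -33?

contact_cap = 11

Intervening on contact_cap fixes its value directly, overriding its dependence on testing.
Substituting into the susceptibles equation gives susceptibles = -contact_cap.
transmissibility becomes -2*contact_cap - 1.
Substituting into the hospital_load equation gives hospital_load = -3*contact_cap.
Solve -3*contact_cap = -33: contact_cap = -33 / -3 = 11.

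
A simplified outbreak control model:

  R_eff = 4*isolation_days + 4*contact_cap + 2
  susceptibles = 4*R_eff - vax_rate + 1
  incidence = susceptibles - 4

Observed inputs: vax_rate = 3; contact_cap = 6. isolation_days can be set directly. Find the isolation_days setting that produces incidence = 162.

isolation_days = 4

Substituting into the R_eff equation gives R_eff = 4*isolation_days + 26.
This gives susceptibles = 16*isolation_days + 102.
Substituting into the incidence equation gives incidence = 16*isolation_days + 98.
Solve 16*isolation_days + 98 = 162: isolation_days = (162 - 98) / 16 = 4.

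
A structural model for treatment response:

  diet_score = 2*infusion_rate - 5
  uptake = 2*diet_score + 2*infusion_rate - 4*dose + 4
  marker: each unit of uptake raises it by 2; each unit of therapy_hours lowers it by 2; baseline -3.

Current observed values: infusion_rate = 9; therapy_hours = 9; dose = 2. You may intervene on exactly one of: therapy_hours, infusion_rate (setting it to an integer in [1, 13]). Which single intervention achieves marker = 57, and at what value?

set therapy_hours = 10

Intervening on therapy_hours: with other inputs at their observed values, marker = -2*therapy_hours + 77. Solving for 57 gives therapy_hours = 10, within [1, 13].
Intervening on infusion_rate: marker = 12*infusion_rate - 49. Reaching 57 requires infusion_rate = 53/6, not an integer.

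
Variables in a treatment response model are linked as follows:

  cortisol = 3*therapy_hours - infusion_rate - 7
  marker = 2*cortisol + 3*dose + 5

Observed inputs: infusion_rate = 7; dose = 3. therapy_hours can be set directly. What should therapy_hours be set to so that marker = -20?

Substituting into the cortisol equation gives cortisol = 3*therapy_hours - 14.
marker becomes 6*therapy_hours - 14.
Solve 6*therapy_hours - 14 = -20: therapy_hours = (-20 + 14) / 6 = -1.

therapy_hours = -1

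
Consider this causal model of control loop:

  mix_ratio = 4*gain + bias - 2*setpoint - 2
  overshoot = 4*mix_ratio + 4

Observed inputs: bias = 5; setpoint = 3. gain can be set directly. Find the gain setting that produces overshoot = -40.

gain = -2

Substituting into the mix_ratio equation gives mix_ratio = 4*gain - 3.
So overshoot = 16*gain - 8.
Solve 16*gain - 8 = -40: gain = (-40 + 8) / 16 = -2.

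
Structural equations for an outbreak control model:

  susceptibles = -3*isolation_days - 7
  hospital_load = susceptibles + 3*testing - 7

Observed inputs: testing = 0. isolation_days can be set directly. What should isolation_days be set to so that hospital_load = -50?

isolation_days = 12

Substituting into the hospital_load equation gives hospital_load = -3*isolation_days - 14.
Solve -3*isolation_days - 14 = -50: isolation_days = (-50 + 14) / -3 = 12.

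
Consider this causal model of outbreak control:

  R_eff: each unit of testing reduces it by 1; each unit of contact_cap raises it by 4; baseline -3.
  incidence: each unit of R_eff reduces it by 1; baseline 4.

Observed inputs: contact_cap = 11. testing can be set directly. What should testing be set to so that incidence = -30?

Substituting into the R_eff equation gives R_eff = -testing + 41.
Substituting into the incidence equation gives incidence = testing - 37.
Solve testing - 37 = -30: testing = (-30 + 37) / 1 = 7.

testing = 7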